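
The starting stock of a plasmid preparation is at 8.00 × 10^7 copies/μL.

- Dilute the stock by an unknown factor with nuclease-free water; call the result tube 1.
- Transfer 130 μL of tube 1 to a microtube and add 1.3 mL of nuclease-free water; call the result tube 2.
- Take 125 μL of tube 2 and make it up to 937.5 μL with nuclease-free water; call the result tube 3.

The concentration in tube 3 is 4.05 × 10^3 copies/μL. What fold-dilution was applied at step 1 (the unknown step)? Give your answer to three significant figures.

239-fold

Step 1: unknown factor x
Step 2: 130 μL + 1.3 mL = 1430 μL total → factor 1430/130 = 11
Step 3: 125 μL brought to 937.5 μL → factor 937.5/125 = 7.5
Product of known-step factors = 82.5
Overall factor = 8.00 × 10^7 copies/μL / (4.05 × 10^3 copies/μL) = 19753
x = 19753 / 82.5 = 239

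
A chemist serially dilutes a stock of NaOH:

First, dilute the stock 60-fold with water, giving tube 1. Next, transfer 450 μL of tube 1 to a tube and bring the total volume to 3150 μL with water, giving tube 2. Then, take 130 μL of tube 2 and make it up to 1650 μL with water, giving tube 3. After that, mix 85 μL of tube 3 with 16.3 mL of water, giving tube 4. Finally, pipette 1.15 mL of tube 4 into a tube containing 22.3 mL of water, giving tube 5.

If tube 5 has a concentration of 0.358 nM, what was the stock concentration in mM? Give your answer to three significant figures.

Step 1: 60-fold → factor 60
Step 2: 450 μL brought to 3150 μL → factor 3150/450 = 7
Step 3: 130 μL brought to 1650 μL → factor 1650/130 = 12.692
Step 4: 85 μL + 16.3 mL = 16385 μL total → factor 16385/85 = 192.76
Step 5: 1.15 mL + 22.3 mL = 23.45 mL total → factor 23.45/1.15 = 20.391
Overall dilution factor = 60 × 7 × 12.692 × 192.76 × 20.391 = 2.0954 × 10^7
Stock = 0.358 nM × 2.0954 × 10^7 = 7.501 × 10^6 nM = 7.50 mM

7.50 mM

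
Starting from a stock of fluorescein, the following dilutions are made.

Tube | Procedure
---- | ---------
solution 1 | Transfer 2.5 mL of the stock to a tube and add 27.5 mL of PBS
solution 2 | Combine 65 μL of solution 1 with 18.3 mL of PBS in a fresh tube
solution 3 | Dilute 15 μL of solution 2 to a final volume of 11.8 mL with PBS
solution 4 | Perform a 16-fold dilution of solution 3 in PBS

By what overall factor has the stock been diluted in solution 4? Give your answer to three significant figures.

4.27 × 10^7

Step 1: 2.5 mL + 27.5 mL = 30 mL total → factor 30/2.5 = 12
Step 2: 65 μL + 18.3 mL = 18365 μL total → factor 18365/65 = 282.54
Step 3: 15 μL brought to 11.8 mL → factor 11800/15 = 786.67
Step 4: 16-fold → factor 16
Overall dilution factor = 12 × 282.54 × 786.67 × 16 = 4.2675 × 10^7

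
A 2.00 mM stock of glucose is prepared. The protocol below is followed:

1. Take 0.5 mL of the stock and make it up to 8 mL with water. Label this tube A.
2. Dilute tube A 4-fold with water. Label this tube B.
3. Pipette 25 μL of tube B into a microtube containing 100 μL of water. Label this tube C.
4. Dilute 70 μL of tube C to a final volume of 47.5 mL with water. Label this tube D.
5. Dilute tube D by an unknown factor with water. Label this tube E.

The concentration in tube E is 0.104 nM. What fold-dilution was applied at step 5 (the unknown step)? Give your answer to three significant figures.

88.6-fold

Step 1: 0.5 mL brought to 8 mL → factor 8/0.5 = 16
Step 2: 4-fold → factor 4
Step 3: 25 μL + 100 μL = 125 μL total → factor 125/25 = 5
Step 4: 70 μL brought to 47.5 mL → factor 47500/70 = 678.57
Step 5: unknown factor x
Product of known-step factors = 2.1714 × 10^5
Overall factor = 2.00 mM / (0.104 nM) = 1.9231 × 10^7
x = 1.9231 × 10^7 / 2.1714 × 10^5 = 88.6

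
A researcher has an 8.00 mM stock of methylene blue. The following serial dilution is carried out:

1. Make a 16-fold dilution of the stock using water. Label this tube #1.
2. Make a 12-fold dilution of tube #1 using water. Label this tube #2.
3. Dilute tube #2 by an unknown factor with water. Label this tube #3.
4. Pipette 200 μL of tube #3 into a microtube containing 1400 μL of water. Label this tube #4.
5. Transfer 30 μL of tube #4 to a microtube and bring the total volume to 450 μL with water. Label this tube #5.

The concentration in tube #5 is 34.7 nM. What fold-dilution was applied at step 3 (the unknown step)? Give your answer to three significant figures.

Step 1: 16-fold → factor 16
Step 2: 12-fold → factor 12
Step 3: unknown factor x
Step 4: 200 μL + 1400 μL = 1600 μL total → factor 1600/200 = 8
Step 5: 30 μL brought to 450 μL → factor 450/30 = 15
Product of known-step factors = 23040
Overall factor = 8.00 mM / (34.7 nM) = 2.3055 × 10^5
x = 2.3055 × 10^5 / 23040 = 10.0

10.0-fold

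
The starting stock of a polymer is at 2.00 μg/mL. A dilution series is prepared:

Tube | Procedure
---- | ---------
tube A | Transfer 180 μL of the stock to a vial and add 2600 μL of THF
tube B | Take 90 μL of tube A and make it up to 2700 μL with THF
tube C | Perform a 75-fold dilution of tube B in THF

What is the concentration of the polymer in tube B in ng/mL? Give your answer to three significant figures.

Step 1: 180 μL + 2600 μL = 2780 μL total → factor 2780/180 = 15.444
Step 2: 90 μL brought to 2700 μL → factor 2700/90 = 30
Dilution factor through tube B = 15.444 × 30 = 463.33
[tube B] = 2.00 μg/mL / 463.33 = 0.004317 μg/mL = 4.32 ng/mL

4.32 ng/mL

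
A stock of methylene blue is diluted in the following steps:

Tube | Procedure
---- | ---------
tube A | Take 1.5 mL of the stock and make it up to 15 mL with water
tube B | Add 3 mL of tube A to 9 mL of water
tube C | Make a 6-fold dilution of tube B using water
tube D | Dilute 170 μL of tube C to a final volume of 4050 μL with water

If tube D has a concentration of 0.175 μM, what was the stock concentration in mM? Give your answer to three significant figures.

Step 1: 1.5 mL brought to 15 mL → factor 15/1.5 = 10
Step 2: 3 mL + 9 mL = 12 mL total → factor 12/3 = 4
Step 3: 6-fold → factor 6
Step 4: 170 μL brought to 4050 μL → factor 4050/170 = 23.824
Overall dilution factor = 10 × 4 × 6 × 23.824 = 5717.6
Stock = 0.175 μM × 5717.6 = 1001 μM = 1.00 mM

1.00 mM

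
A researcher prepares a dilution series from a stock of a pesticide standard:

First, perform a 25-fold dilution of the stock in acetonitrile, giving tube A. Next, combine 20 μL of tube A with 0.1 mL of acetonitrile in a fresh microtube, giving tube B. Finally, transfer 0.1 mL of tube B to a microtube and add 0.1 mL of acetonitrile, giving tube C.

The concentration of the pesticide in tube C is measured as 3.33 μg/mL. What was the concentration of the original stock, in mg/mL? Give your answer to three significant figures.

Step 1: 25-fold → factor 25
Step 2: 20 μL + 0.1 mL = 120 μL total → factor 120/20 = 6
Step 3: 0.1 mL + 0.1 mL = 0.2 mL total → factor 0.2/0.1 = 2
Overall dilution factor = 25 × 6 × 2 = 300
Stock = 3.33 μg/mL × 300 = 999.0 μg/mL = 0.999 mg/mL

0.999 mg/mL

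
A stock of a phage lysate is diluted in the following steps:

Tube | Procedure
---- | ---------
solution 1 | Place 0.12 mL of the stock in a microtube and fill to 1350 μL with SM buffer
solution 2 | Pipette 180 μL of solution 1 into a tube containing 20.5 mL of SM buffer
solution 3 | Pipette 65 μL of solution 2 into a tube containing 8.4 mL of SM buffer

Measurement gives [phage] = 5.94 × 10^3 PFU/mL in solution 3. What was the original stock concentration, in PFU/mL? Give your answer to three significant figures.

1.00 × 10^9 PFU/mL

Step 1: 0.12 mL brought to 1350 μL → factor 1.35/0.12 = 11.25
Step 2: 180 μL + 20.5 mL = 20680 μL total → factor 20680/180 = 114.89
Step 3: 65 μL + 8.4 mL = 8465 μL total → factor 8465/65 = 130.23
Overall dilution factor = 11.25 × 114.89 × 130.23 = 1.6832 × 10^5
Stock = 5.94 × 10^3 PFU/mL × 1.6832 × 10^5 = 1.00 × 10^9 PFU/mL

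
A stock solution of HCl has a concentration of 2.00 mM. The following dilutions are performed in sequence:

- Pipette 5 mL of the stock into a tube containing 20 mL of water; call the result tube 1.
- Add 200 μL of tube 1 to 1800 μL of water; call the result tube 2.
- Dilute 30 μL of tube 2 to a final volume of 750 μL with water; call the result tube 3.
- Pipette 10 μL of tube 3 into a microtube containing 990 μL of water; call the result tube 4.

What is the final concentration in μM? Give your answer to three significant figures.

0.0160 μM

Step 1: 5 mL + 20 mL = 25 mL total → factor 25/5 = 5
Step 2: 200 μL + 1800 μL = 2000 μL total → factor 2000/200 = 10
Step 3: 30 μL brought to 750 μL → factor 750/30 = 25
Step 4: 10 μL + 990 μL = 1000 μL total → factor 1000/10 = 100
Overall dilution factor = 5 × 10 × 25 × 100 = 1.25 × 10^5
Final = 2.00 mM / 1.25 × 10^5 = 1.600 × 10^-5 mM = 0.0160 μM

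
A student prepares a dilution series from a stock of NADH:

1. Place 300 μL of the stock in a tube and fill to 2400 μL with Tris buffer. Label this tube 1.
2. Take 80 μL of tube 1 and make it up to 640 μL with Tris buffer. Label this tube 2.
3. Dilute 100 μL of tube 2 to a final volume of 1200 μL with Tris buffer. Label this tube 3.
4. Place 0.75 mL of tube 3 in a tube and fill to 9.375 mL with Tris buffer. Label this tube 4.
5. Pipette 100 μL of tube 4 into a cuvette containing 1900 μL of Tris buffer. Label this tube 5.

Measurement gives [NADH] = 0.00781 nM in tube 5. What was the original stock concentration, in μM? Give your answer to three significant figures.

1.50 μM

Step 1: 300 μL brought to 2400 μL → factor 2400/300 = 8
Step 2: 80 μL brought to 640 μL → factor 640/80 = 8
Step 3: 100 μL brought to 1200 μL → factor 1200/100 = 12
Step 4: 0.75 mL brought to 9.375 mL → factor 9.375/0.75 = 12.5
Step 5: 100 μL + 1900 μL = 2000 μL total → factor 2000/100 = 20
Overall dilution factor = 8 × 8 × 12 × 12.5 × 20 = 1.92 × 10^5
Stock = 0.00781 nM × 1.92 × 10^5 = 1500 nM = 1.50 μM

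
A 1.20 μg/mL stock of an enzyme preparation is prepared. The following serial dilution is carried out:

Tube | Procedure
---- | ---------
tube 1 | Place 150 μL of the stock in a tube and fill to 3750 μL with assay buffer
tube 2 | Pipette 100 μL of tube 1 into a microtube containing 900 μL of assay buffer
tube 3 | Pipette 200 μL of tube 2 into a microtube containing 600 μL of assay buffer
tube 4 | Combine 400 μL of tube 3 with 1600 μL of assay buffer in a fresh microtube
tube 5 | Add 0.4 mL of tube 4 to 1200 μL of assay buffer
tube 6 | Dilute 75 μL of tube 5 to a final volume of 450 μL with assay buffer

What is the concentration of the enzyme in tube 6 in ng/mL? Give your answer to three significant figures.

0.0100 ng/mL

Step 1: 150 μL brought to 3750 μL → factor 3750/150 = 25
Step 2: 100 μL + 900 μL = 1000 μL total → factor 1000/100 = 10
Step 3: 200 μL + 600 μL = 800 μL total → factor 800/200 = 4
Step 4: 400 μL + 1600 μL = 2000 μL total → factor 2000/400 = 5
Step 5: 0.4 mL + 1200 μL = 1.6 mL total → factor 1.6/0.4 = 4
Step 6: 75 μL brought to 450 μL → factor 450/75 = 6
Overall dilution factor = 25 × 10 × 4 × 5 × 4 × 6 = 1.2 × 10^5
Final = 1.20 μg/mL / 1.2 × 10^5 = 1.000 × 10^-5 μg/mL = 0.0100 ng/mL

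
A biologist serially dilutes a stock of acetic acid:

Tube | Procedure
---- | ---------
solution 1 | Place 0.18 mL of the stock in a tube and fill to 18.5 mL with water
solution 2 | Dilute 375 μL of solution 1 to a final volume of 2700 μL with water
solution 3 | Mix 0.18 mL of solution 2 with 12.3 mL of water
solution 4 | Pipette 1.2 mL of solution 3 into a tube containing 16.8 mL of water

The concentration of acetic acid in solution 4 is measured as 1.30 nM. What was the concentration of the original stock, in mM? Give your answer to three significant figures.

1.00 mM

Step 1: 0.18 mL brought to 18.5 mL → factor 18.5/0.18 = 102.78
Step 2: 375 μL brought to 2700 μL → factor 2700/375 = 7.2
Step 3: 0.18 mL + 12.3 mL = 12.48 mL total → factor 12.48/0.18 = 69.333
Step 4: 1.2 mL + 16.8 mL = 18 mL total → factor 18/1.2 = 15
Overall dilution factor = 102.78 × 7.2 × 69.333 × 15 = 7.696 × 10^5
Stock = 1.30 nM × 7.696 × 10^5 = 1.000 × 10^6 nM = 1.00 mM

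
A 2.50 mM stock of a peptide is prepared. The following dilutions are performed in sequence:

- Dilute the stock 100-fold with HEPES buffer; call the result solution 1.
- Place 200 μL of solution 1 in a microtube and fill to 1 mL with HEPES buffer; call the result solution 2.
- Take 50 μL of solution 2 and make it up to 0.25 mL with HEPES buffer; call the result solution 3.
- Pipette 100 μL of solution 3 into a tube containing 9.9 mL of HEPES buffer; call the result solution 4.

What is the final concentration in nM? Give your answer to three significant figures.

10.0 nM

Step 1: 100-fold → factor 100
Step 2: 200 μL brought to 1 mL → factor 1000/200 = 5
Step 3: 50 μL brought to 0.25 mL → factor 250/50 = 5
Step 4: 100 μL + 9.9 mL = 10000 μL total → factor 10000/100 = 100
Overall dilution factor = 100 × 5 × 5 × 100 = 2.5 × 10^5
Final = 2.50 mM / 2.5 × 10^5 = 1.000 × 10^-5 mM = 10.0 nM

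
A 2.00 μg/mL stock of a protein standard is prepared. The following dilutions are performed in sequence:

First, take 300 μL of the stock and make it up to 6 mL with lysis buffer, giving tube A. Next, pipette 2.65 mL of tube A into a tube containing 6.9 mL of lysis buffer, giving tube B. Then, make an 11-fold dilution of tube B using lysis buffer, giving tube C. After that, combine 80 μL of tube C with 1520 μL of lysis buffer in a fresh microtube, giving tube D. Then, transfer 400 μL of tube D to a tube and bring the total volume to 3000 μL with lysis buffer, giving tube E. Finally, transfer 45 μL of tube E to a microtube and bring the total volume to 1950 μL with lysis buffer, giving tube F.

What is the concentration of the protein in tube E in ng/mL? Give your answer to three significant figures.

0.0168 ng/mL

Step 1: 300 μL brought to 6 mL → factor 6000/300 = 20
Step 2: 2.65 mL + 6.9 mL = 9.55 mL total → factor 9.55/2.65 = 3.6038
Step 3: 11-fold → factor 11
Step 4: 80 μL + 1520 μL = 1600 μL total → factor 1600/80 = 20
Step 5: 400 μL brought to 3000 μL → factor 3000/400 = 7.5
Dilution factor through tube E = 20 × 3.6038 × 11 × 20 × 7.5 = 1.1892 × 10^5
[tube E] = 2.00 μg/mL / 1.1892 × 10^5 = 1.682 × 10^-5 μg/mL = 0.0168 ng/mL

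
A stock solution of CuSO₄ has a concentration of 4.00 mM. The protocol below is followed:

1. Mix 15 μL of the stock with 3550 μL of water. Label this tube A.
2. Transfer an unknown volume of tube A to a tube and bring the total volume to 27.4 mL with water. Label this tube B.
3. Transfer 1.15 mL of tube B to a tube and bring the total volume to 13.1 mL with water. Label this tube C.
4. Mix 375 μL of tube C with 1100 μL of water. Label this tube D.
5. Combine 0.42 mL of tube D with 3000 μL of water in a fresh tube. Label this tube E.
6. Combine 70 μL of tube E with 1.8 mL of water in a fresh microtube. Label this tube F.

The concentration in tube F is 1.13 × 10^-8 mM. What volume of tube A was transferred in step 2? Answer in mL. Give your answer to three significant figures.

0.179 mL

Step 1: 15 μL + 3550 μL = 3565 μL total → factor 3565/15 = 237.67
Step 2: v brought to 27.4 mL → factor = 27.4 mL/v
Step 3: 1.15 mL brought to 13.1 mL → factor 13.1/1.15 = 11.391
Step 4: 375 μL + 1100 μL = 1475 μL total → factor 1475/375 = 3.9333
Step 5: 0.42 mL + 3000 μL = 3.42 mL total → factor 3.42/0.42 = 8.1429
Step 6: 70 μL + 1.8 mL = 1870 μL total → factor 1870/70 = 26.714
Product of known-step factors = 2.3164 × 10^6
Overall factor = 4.00 mM / (1.13 × 10^-8 mM) = 3.5398 × 10^8
Step-2 factor = 3.5398 × 10^8 / 2.3164 × 10^6 = 152.81
v = 27.4 mL / 152.81 = 0.179 mL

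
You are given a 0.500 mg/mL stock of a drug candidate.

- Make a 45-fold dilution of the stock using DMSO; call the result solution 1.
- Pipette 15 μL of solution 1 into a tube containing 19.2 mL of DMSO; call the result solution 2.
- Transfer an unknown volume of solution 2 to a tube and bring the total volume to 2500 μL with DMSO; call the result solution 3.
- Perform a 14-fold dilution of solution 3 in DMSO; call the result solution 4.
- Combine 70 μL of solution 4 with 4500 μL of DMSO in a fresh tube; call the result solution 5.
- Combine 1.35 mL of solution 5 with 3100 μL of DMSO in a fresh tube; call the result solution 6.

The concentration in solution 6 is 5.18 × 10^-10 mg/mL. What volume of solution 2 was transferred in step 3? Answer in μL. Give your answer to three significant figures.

450 μL

Step 1: 45-fold → factor 45
Step 2: 15 μL + 19.2 mL = 19215 μL total → factor 19215/15 = 1281
Step 3: v brought to 2500 μL → factor = 2500 μL/v
Step 4: 14-fold → factor 14
Step 5: 70 μL + 4500 μL = 4570 μL total → factor 4570/70 = 65.286
Step 6: 1.35 mL + 3100 μL = 4.45 mL total → factor 4.45/1.35 = 3.2963
Product of known-step factors = 1.7367 × 10^8
Overall factor = 0.500 mg/mL / (5.18 × 10^-10 mg/mL) = 9.6525 × 10^8
Step-3 factor = 9.6525 × 10^8 / 1.7367 × 10^8 = 5.5578
v = 2500 μL / 5.5578 = 450 μL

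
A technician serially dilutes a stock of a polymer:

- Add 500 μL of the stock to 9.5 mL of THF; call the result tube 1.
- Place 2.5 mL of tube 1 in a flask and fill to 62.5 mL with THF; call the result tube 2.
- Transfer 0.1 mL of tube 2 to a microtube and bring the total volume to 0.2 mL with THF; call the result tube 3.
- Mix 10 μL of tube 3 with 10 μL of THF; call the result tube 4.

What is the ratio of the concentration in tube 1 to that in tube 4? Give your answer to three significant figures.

100

Step 1: 500 μL + 9.5 mL = 10000 μL total → factor 10000/500 = 20
Step 2: 2.5 mL brought to 62.5 mL → factor 62.5/2.5 = 25
Step 3: 0.1 mL brought to 0.2 mL → factor 0.2/0.1 = 2
Step 4: 10 μL + 10 μL = 20 μL total → factor 20/10 = 2
Dilution factor to tube 1 = 20; to tube 4 = 2000
[tube 1]/[tube 4] = (factor to tube 4)/(factor to tube 1) = 2000/20 = 100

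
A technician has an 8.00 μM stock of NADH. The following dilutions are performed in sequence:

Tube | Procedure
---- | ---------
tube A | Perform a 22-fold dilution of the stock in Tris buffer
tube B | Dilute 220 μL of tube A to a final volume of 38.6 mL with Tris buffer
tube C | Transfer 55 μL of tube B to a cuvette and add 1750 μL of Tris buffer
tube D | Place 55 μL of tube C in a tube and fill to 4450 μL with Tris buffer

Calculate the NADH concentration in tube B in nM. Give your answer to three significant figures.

Step 1: 22-fold → factor 22
Step 2: 220 μL brought to 38.6 mL → factor 38600/220 = 175.45
Dilution factor through tube B = 22 × 175.45 = 3860
[tube B] = 8.00 μM / 3860 = 0.002073 μM = 2.07 nM

2.07 nM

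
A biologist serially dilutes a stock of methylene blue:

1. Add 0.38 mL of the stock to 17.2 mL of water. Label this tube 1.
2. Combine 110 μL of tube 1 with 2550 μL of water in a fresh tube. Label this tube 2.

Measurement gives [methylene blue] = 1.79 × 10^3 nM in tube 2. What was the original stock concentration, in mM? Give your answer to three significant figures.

Step 1: 0.38 mL + 17.2 mL = 17.58 mL total → factor 17.58/0.38 = 46.263
Step 2: 110 μL + 2550 μL = 2660 μL total → factor 2660/110 = 24.182
Overall dilution factor = 46.263 × 24.182 = 1118.7
Stock = 1.79 × 10^3 nM × 1118.7 = 2.003 × 10^6 nM = 2.00 mM

2.00 mM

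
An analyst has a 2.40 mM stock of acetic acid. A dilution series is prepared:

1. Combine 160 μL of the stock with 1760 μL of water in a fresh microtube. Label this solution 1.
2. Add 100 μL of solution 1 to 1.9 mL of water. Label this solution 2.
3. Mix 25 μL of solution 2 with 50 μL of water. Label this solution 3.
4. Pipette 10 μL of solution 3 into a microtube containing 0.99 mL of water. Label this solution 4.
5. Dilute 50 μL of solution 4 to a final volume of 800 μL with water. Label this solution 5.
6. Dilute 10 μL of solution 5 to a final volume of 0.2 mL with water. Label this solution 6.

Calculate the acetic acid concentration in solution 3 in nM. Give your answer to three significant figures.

3.33 × 10^3 nM

Step 1: 160 μL + 1760 μL = 1920 μL total → factor 1920/160 = 12
Step 2: 100 μL + 1.9 mL = 2000 μL total → factor 2000/100 = 20
Step 3: 25 μL + 50 μL = 75 μL total → factor 75/25 = 3
Dilution factor through solution 3 = 12 × 20 × 3 = 720
[solution 3] = 2.40 mM / 720 = 0.003333 mM = 3.33 × 10^3 nM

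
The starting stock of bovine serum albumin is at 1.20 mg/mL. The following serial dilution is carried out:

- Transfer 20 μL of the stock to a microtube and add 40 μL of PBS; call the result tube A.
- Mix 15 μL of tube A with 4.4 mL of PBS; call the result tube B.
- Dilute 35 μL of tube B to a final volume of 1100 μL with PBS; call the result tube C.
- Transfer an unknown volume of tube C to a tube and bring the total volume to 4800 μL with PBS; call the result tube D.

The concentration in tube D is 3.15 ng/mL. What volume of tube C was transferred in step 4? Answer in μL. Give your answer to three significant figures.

Step 1: 20 μL + 40 μL = 60 μL total → factor 60/20 = 3
Step 2: 15 μL + 4.4 mL = 4415 μL total → factor 4415/15 = 294.33
Step 3: 35 μL brought to 1100 μL → factor 1100/35 = 31.429
Step 4: v brought to 4800 μL → factor = 4800 μL/v
Product of known-step factors = 27751
Overall factor = 1.20 mg/mL / (3.15 ng/mL) = 3.8095 × 10^5
Step-4 factor = 3.8095 × 10^5 / 27751 = 13.727
v = 4800 μL / 13.727 = 350 μL

350 μL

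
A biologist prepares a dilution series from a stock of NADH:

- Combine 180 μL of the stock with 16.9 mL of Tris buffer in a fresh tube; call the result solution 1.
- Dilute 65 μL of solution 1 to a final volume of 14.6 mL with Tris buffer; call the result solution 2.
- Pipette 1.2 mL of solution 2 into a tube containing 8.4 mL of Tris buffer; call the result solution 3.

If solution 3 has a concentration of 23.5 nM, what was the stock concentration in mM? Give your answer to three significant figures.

Step 1: 180 μL + 16.9 mL = 17080 μL total → factor 17080/180 = 94.889
Step 2: 65 μL brought to 14.6 mL → factor 14600/65 = 224.62
Step 3: 1.2 mL + 8.4 mL = 9.6 mL total → factor 9.6/1.2 = 8
Overall dilution factor = 94.889 × 224.62 × 8 = 1.7051 × 10^5
Stock = 23.5 nM × 1.7051 × 10^5 = 4.007 × 10^6 nM = 4.01 mM

4.01 mM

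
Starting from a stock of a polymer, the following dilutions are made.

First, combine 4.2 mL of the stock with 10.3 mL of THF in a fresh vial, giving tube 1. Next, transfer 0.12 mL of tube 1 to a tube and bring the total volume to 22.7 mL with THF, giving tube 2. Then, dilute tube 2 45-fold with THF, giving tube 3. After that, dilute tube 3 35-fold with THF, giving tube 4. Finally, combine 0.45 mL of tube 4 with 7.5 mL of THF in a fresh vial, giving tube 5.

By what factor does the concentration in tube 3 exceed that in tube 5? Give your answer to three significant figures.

618

Step 1: 4.2 mL + 10.3 mL = 14.5 mL total → factor 14.5/4.2 = 3.4524
Step 2: 0.12 mL brought to 22.7 mL → factor 22.7/0.12 = 189.17
Step 3: 45-fold → factor 45
Step 4: 35-fold → factor 35
Step 5: 0.45 mL + 7.5 mL = 7.95 mL total → factor 7.95/0.45 = 17.667
Dilution factor to tube 3 = 29388; to tube 5 = 1.8172 × 10^7
[tube 3]/[tube 5] = (factor to tube 5)/(factor to tube 3) = 1.8172 × 10^7/29388 = 618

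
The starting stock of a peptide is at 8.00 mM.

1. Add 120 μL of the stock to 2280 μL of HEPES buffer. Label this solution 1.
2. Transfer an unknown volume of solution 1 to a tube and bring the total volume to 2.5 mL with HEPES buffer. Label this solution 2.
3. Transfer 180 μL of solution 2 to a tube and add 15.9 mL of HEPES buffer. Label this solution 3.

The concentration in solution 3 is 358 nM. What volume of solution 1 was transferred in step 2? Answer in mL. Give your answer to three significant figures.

0.200 mL

Step 1: 120 μL + 2280 μL = 2400 μL total → factor 2400/120 = 20
Step 2: v brought to 2.5 mL → factor = 2.5 mL/v
Step 3: 180 μL + 15.9 mL = 16080 μL total → factor 16080/180 = 89.333
Product of known-step factors = 1786.7
Overall factor = 8.00 mM / (358 nM) = 22346
Step-2 factor = 22346 / 1786.7 = 12.507
v = 2.5 mL / 12.507 = 0.200 mL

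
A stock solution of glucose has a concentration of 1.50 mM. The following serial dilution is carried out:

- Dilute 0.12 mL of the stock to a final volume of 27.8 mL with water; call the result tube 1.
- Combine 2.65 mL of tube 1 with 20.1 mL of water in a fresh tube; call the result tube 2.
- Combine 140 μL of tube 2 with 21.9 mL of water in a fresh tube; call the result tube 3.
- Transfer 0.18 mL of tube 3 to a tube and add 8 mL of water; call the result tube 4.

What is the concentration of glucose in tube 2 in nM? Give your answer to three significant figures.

754 nM

Step 1: 0.12 mL brought to 27.8 mL → factor 27.8/0.12 = 231.67
Step 2: 2.65 mL + 20.1 mL = 22.75 mL total → factor 22.75/2.65 = 8.5849
Dilution factor through tube 2 = 231.67 × 8.5849 = 1988.8
[tube 2] = 1.50 mM / 1988.8 = 0.0007542 mM = 754 nM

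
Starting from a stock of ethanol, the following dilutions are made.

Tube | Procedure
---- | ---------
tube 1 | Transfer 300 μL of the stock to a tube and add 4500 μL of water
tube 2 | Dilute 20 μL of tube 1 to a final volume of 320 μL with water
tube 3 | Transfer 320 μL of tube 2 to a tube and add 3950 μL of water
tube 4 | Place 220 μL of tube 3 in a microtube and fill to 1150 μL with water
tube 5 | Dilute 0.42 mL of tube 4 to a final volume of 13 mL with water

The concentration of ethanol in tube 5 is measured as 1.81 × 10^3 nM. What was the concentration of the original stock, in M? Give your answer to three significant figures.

Step 1: 300 μL + 4500 μL = 4800 μL total → factor 4800/300 = 16
Step 2: 20 μL brought to 320 μL → factor 320/20 = 16
Step 3: 320 μL + 3950 μL = 4270 μL total → factor 4270/320 = 13.344
Step 4: 220 μL brought to 1150 μL → factor 1150/220 = 5.2273
Step 5: 0.42 mL brought to 13 mL → factor 13/0.42 = 30.952
Overall dilution factor = 16 × 16 × 13.344 × 5.2273 × 30.952 = 5.527 × 10^5
Stock = 1.81 × 10^3 nM × 5.527 × 10^5 = 1.000 × 10^9 nM = 1.00 M

1.00 M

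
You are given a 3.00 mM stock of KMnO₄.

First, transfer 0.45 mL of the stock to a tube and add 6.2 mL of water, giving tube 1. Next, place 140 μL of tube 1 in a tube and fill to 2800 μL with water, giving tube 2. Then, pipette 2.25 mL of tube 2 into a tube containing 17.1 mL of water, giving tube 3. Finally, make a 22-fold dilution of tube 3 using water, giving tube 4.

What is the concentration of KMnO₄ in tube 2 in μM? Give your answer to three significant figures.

Step 1: 0.45 mL + 6.2 mL = 6.65 mL total → factor 6.65/0.45 = 14.778
Step 2: 140 μL brought to 2800 μL → factor 2800/140 = 20
Dilution factor through tube 2 = 14.778 × 20 = 295.56
[tube 2] = 3.00 mM / 295.56 = 0.01015 mM = 10.2 μM

10.2 μM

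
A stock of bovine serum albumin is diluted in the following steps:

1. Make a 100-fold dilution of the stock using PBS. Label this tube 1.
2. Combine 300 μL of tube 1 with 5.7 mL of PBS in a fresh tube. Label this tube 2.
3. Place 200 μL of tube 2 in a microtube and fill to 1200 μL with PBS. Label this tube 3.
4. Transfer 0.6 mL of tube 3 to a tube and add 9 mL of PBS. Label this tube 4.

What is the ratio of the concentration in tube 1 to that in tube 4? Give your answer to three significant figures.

Step 1: 100-fold → factor 100
Step 2: 300 μL + 5.7 mL = 6000 μL total → factor 6000/300 = 20
Step 3: 200 μL brought to 1200 μL → factor 1200/200 = 6
Step 4: 0.6 mL + 9 mL = 9.6 mL total → factor 9.6/0.6 = 16
Dilution factor to tube 1 = 100; to tube 4 = 1.92 × 10^5
[tube 1]/[tube 4] = (factor to tube 4)/(factor to tube 1) = 1.92 × 10^5/100 = 1.92 × 10^3

1.92 × 10^3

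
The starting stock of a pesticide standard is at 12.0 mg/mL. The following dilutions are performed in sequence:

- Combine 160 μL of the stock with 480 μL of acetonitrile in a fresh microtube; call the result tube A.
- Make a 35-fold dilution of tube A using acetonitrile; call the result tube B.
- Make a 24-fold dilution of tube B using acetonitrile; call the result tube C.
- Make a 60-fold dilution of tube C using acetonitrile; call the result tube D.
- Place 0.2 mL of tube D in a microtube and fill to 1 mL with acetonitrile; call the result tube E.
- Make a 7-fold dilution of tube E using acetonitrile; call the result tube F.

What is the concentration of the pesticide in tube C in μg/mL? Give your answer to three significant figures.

Step 1: 160 μL + 480 μL = 640 μL total → factor 640/160 = 4
Step 2: 35-fold → factor 35
Step 3: 24-fold → factor 24
Dilution factor through tube C = 4 × 35 × 24 = 3360
[tube C] = 12.0 mg/mL / 3360 = 0.003571 mg/mL = 3.57 μg/mL

3.57 μg/mL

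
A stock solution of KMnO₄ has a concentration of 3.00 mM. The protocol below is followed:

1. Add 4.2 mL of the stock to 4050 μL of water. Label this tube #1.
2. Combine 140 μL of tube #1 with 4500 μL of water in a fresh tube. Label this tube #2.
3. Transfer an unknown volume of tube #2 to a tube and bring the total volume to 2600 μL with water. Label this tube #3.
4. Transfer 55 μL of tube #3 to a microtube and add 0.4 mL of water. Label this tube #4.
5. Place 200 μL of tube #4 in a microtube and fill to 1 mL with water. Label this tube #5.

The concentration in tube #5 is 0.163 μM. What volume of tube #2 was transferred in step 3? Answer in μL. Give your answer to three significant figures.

380 μL

Step 1: 4.2 mL + 4050 μL = 8.25 mL total → factor 8.25/4.2 = 1.9643
Step 2: 140 μL + 4500 μL = 4640 μL total → factor 4640/140 = 33.143
Step 3: v brought to 2600 μL → factor = 2600 μL/v
Step 4: 55 μL + 0.4 mL = 455 μL total → factor 455/55 = 8.2727
Step 5: 200 μL brought to 1 mL → factor 1000/200 = 5
Product of known-step factors = 2692.9
Overall factor = 3.00 mM / (0.163 μM) = 18405
Step-3 factor = 18405 / 2692.9 = 6.8347
v = 2600 μL / 6.8347 = 380 μL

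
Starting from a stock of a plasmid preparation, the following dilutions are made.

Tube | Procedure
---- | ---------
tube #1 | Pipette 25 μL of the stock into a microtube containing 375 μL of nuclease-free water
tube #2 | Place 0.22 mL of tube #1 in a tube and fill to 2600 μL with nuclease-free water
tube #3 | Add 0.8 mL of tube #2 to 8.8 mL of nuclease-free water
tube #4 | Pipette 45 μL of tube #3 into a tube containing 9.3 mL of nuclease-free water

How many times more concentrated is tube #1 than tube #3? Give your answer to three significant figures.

142

Step 1: 25 μL + 375 μL = 400 μL total → factor 400/25 = 16
Step 2: 0.22 mL brought to 2600 μL → factor 2.6/0.22 = 11.818
Step 3: 0.8 mL + 8.8 mL = 9.6 mL total → factor 9.6/0.8 = 12
Dilution factor to tube #1 = 16; to tube #3 = 2269.1
[tube #1]/[tube #3] = (factor to tube #3)/(factor to tube #1) = 2269.1/16 = 142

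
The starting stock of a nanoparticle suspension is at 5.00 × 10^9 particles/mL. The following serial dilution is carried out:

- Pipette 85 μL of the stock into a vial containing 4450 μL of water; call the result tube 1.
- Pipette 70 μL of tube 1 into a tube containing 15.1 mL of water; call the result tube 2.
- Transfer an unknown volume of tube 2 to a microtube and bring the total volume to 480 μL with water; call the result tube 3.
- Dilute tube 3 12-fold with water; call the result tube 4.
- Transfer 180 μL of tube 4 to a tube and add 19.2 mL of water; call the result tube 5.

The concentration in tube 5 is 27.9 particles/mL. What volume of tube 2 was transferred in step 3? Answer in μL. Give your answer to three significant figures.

40.0 μL

Step 1: 85 μL + 4450 μL = 4535 μL total → factor 4535/85 = 53.353
Step 2: 70 μL + 15.1 mL = 15170 μL total → factor 15170/70 = 216.71
Step 3: v brought to 480 μL → factor = 480 μL/v
Step 4: 12-fold → factor 12
Step 5: 180 μL + 19.2 mL = 19380 μL total → factor 19380/180 = 107.67
Product of known-step factors = 1.4939 × 10^7
Overall factor = 5.00 × 10^9 particles/mL / (27.9 particles/mL) = 1.7921 × 10^8
Step-3 factor = 1.7921 × 10^8 / 1.4939 × 10^7 = 11.997
v = 480 μL / 11.997 = 40.0 μL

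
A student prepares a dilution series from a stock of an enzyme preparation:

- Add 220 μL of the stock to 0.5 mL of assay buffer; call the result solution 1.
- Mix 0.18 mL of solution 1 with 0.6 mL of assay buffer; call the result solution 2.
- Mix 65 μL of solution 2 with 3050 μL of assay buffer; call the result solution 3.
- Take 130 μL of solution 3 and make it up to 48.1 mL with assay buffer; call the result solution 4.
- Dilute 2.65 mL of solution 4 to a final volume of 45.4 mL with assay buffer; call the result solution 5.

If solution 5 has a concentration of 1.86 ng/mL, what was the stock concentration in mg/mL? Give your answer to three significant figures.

8.01 mg/mL

Step 1: 220 μL + 0.5 mL = 720 μL total → factor 720/220 = 3.2727
Step 2: 0.18 mL + 0.6 mL = 0.78 mL total → factor 0.78/0.18 = 4.3333
Step 3: 65 μL + 3050 μL = 3115 μL total → factor 3115/65 = 47.923
Step 4: 130 μL brought to 48.1 mL → factor 48100/130 = 370
Step 5: 2.65 mL brought to 45.4 mL → factor 45.4/2.65 = 17.132
Overall dilution factor = 3.2727 × 4.3333 × 47.923 × 370 × 17.132 = 4.3081 × 10^6
Stock = 1.86 ng/mL × 4.3081 × 10^6 = 8.013 × 10^6 ng/mL = 8.01 mg/mL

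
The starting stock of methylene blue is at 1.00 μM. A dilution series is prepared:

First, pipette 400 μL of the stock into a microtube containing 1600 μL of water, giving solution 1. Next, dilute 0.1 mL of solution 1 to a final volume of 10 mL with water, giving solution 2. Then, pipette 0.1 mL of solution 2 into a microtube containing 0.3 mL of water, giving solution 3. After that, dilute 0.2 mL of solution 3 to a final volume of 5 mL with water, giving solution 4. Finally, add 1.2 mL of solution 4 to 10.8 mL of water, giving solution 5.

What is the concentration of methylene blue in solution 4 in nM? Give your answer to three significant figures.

Step 1: 400 μL + 1600 μL = 2000 μL total → factor 2000/400 = 5
Step 2: 0.1 mL brought to 10 mL → factor 10/0.1 = 100
Step 3: 0.1 mL + 0.3 mL = 0.4 mL total → factor 0.4/0.1 = 4
Step 4: 0.2 mL brought to 5 mL → factor 5/0.2 = 25
Dilution factor through solution 4 = 5 × 100 × 4 × 25 = 50000
[solution 4] = 1.00 μM / 50000 = 2.000 × 10^-5 μM = 0.0200 nM

0.0200 nM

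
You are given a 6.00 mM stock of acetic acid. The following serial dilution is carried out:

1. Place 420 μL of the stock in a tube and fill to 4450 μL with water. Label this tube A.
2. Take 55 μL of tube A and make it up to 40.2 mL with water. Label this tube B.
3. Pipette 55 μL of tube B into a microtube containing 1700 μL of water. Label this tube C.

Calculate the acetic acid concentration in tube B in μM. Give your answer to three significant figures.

Step 1: 420 μL brought to 4450 μL → factor 4450/420 = 10.595
Step 2: 55 μL brought to 40.2 mL → factor 40200/55 = 730.91
Dilution factor through tube B = 10.595 × 730.91 = 7744.2
[tube B] = 6.00 mM / 7744.2 = 0.0007748 mM = 0.775 μM

0.775 μM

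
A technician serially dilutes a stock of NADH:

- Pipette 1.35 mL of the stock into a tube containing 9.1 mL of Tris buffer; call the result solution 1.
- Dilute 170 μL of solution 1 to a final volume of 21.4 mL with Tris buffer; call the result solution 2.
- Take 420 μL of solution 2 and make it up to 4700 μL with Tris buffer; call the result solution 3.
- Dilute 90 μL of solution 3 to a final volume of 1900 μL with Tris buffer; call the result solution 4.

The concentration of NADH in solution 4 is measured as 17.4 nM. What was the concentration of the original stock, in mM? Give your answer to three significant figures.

Step 1: 1.35 mL + 9.1 mL = 10.45 mL total → factor 10.45/1.35 = 7.7407
Step 2: 170 μL brought to 21.4 mL → factor 21400/170 = 125.88
Step 3: 420 μL brought to 4700 μL → factor 4700/420 = 11.19
Step 4: 90 μL brought to 1900 μL → factor 1900/90 = 21.111
Overall dilution factor = 7.7407 × 125.88 × 11.19 × 21.111 = 2.302 × 10^5
Stock = 17.4 nM × 2.302 × 10^5 = 4.005 × 10^6 nM = 4.01 mM

4.01 mM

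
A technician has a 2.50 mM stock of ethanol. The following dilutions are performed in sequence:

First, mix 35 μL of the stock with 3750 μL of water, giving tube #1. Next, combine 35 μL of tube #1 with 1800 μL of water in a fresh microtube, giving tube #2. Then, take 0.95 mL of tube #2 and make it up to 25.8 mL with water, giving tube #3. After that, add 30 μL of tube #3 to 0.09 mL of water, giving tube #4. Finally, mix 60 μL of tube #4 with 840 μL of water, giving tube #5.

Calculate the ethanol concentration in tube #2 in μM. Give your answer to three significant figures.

Step 1: 35 μL + 3750 μL = 3785 μL total → factor 3785/35 = 108.14
Step 2: 35 μL + 1800 μL = 1835 μL total → factor 1835/35 = 52.429
Dilution factor through tube #2 = 108.14 × 52.429 = 5669.8
[tube #2] = 2.50 mM / 5669.8 = 0.0004409 mM = 0.441 μM

0.441 μM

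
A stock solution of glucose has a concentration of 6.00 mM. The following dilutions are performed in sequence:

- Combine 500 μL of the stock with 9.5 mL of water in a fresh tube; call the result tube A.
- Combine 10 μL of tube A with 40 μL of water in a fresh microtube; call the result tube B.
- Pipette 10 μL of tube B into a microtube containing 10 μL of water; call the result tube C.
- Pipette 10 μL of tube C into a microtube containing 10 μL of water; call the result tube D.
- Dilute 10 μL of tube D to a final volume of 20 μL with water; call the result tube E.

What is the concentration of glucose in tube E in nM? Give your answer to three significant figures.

7.50 × 10^3 nM

Step 1: 500 μL + 9.5 mL = 10000 μL total → factor 10000/500 = 20
Step 2: 10 μL + 40 μL = 50 μL total → factor 50/10 = 5
Step 3: 10 μL + 10 μL = 20 μL total → factor 20/10 = 2
Step 4: 10 μL + 10 μL = 20 μL total → factor 20/10 = 2
Step 5: 10 μL brought to 20 μL → factor 20/10 = 2
Overall dilution factor = 20 × 5 × 2 × 2 × 2 = 800
Final = 6.00 mM / 800 = 0.007500 mM = 7.50 × 10^3 nM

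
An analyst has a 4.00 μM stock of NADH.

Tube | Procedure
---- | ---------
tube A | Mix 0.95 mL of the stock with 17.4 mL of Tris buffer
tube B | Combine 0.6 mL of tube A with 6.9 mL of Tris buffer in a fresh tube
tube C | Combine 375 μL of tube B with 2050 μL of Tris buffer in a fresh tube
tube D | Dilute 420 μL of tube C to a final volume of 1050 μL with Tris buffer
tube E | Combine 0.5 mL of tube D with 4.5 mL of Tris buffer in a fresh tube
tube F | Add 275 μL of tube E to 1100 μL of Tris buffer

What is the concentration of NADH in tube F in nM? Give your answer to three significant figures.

Step 1: 0.95 mL + 17.4 mL = 18.35 mL total → factor 18.35/0.95 = 19.316
Step 2: 0.6 mL + 6.9 mL = 7.5 mL total → factor 7.5/0.6 = 12.5
Step 3: 375 μL + 2050 μL = 2425 μL total → factor 2425/375 = 6.4667
Step 4: 420 μL brought to 1050 μL → factor 1050/420 = 2.5
Step 5: 0.5 mL + 4.5 mL = 5 mL total → factor 5/0.5 = 10
Step 6: 275 μL + 1100 μL = 1375 μL total → factor 1375/275 = 5
Overall dilution factor = 19.316 × 12.5 × 6.4667 × 2.5 × 10 × 5 = 1.9517 × 10^5
Final = 4.00 μM / 1.9517 × 10^5 = 2.049 × 10^-5 μM = 0.0205 nM

0.0205 nM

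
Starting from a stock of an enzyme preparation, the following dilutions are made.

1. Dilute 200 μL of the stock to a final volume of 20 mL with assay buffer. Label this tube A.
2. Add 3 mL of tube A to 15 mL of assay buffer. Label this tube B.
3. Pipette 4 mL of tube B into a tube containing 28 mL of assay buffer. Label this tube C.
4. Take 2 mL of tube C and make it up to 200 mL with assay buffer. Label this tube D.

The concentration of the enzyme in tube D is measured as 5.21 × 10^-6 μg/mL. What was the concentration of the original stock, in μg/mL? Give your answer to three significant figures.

2.50 μg/mL

Step 1: 200 μL brought to 20 mL → factor 20000/200 = 100
Step 2: 3 mL + 15 mL = 18 mL total → factor 18/3 = 6
Step 3: 4 mL + 28 mL = 32 mL total → factor 32/4 = 8
Step 4: 2 mL brought to 200 mL → factor 200/2 = 100
Overall dilution factor = 100 × 6 × 8 × 100 = 4.8 × 10^5
Stock = 5.21 × 10^-6 μg/mL × 4.8 × 10^5 = 2.50 μg/mL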